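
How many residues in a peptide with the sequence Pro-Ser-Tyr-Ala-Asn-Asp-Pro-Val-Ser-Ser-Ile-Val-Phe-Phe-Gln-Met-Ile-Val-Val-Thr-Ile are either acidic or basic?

1

Acidic: D, E. Basic: H, K, R.
Acidic residues here: Asp6 (1).
Basic residues here: none (0).
The two groups share no amino acid, so total = 1 + 0 = 1.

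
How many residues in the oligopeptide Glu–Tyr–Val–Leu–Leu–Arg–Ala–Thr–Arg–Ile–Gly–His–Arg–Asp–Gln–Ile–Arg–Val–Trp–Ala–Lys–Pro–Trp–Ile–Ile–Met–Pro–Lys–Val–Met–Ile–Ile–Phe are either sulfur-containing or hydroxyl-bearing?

Sulfur-containing: C, M. Hydroxyl-bearing: S, T, Y.
Sulfur-containing residues here: Met26, Met30 (2).
Hydroxyl-bearing residues here: Tyr2, Thr8 (2).
The two groups share no amino acid, so total = 2 + 2 = 4.

4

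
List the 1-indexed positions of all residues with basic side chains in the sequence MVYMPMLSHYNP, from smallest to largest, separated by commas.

9

K, R, and H are the three residues with basic side chains (ε-amine, guanidinium, and imidazole respectively).
Matching residues: H9.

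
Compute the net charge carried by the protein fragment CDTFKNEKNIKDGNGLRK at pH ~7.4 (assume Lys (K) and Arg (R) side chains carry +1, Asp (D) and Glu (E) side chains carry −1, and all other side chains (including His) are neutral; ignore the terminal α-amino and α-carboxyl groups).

+2

Positive (K, R): K5, K8, K11, R17, K18 → +5.
Negative (D, E): D2, E7, D12 → −3.
Net charge = (+5) + (−3) = +2.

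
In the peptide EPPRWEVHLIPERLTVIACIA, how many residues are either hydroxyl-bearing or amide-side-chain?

1

Hydroxyl-bearing: S, T, Y. Amide-side-chain: N, Q.
Hydroxyl-bearing residues here: T15 (1).
Amide-side-chain residues here: none (0).
The two groups share no amino acid, so total = 1 + 0 = 1.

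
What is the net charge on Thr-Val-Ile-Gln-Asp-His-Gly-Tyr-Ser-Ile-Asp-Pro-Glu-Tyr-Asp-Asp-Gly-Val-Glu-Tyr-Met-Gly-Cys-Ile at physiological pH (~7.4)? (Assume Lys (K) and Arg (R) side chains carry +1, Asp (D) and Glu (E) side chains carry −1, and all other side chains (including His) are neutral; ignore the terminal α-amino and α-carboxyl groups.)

Positive (K, R): none → +0.
Negative (D, E): Asp5, Asp11, Glu13, Asp15, Asp16, Glu19 → −6.
Net charge = (+0) + (−6) = −6.

-6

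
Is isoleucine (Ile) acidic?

No

Aspartate (D) and glutamate (E) have carboxylic-acid side chains and are the acidic amino acids.
Isoleucine is not in this group.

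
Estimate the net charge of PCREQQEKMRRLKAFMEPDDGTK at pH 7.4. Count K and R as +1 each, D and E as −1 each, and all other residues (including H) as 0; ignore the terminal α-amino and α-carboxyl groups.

Positive (K, R): R3, K8, R10, R11, K13, K23 → +6.
Negative (D, E): E4, E7, E17, D19, D20 → −5.
Net charge = (+6) + (−5) = +1.

+1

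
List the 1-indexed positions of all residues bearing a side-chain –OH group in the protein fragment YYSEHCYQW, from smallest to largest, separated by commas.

Serine (S), threonine (T), and tyrosine (Y) each carry a hydroxyl group on the side chain.
Matching residues: Y1, Y2, S3, Y7.

1, 2, 3, 7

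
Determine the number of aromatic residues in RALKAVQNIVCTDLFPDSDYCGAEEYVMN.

3

The aromatic amino acids are Phe (F, benzyl), Trp (W, indole), and Tyr (Y, phenol).
Matching residues: F15, Y20, Y26.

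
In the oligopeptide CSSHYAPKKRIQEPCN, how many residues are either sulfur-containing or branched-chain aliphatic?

Sulfur-containing: C, M. Branched-chain aliphatic: I, L, V.
Sulfur-containing residues here: C1, C15 (2).
Branched-chain aliphatic residues here: I11 (1).
The two groups share no amino acid, so total = 2 + 1 = 3.

3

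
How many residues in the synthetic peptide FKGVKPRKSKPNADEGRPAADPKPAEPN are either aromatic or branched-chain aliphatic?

2

Aromatic: F, W, Y. Branched-chain aliphatic: I, L, V.
Aromatic residues here: F1 (1).
Branched-chain aliphatic residues here: V4 (1).
The two groups share no amino acid, so total = 1 + 1 = 2.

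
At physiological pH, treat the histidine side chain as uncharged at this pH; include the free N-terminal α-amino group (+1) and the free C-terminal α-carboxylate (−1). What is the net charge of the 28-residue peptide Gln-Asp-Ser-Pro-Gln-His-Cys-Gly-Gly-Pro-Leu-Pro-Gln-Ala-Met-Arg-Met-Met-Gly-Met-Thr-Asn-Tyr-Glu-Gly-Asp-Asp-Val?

-3

Near pH 7.4, K and R contribute +1 each, D and E contribute −1 each, and every other side chain (His included, as stated) is uncharged.
Positive (K, R): Arg16 → +1.
Negative (D, E): Asp2, Glu24, Asp26, Asp27 → −4.
The N-terminus (+1) and C-terminus (−1) cancel.
Net charge = (+1) + (−4) = −3.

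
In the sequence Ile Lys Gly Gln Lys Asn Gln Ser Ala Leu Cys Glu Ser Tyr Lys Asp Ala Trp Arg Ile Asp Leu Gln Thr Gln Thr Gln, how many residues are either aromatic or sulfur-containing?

3

Aromatic: F, W, Y. Sulfur-containing: C, M.
Aromatic residues here: Tyr14, Trp18 (2).
Sulfur-containing residues here: Cys11 (1).
The two groups share no amino acid, so total = 2 + 1 = 3.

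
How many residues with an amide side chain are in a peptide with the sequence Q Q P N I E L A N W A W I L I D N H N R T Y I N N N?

The amide-side-chain residues are Asn (N) and Gln (Q).
Matching residues: Q1, Q2, N4, N9, N17, N19, N24, N25, N26.

9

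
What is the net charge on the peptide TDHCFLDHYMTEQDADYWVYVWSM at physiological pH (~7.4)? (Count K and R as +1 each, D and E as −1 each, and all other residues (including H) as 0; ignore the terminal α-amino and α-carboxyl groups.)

Positive (K, R): none → +0.
Negative (D, E): D2, D7, E12, D14, D16 → −5.
Net charge = (+0) + (−5) = −5.

-5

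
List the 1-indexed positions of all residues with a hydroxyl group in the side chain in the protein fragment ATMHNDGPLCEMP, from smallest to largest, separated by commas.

2

The –OH-bearing residues are Ser, Thr (aliphatic alcohols), and Tyr (phenol).
Matching residues: T2.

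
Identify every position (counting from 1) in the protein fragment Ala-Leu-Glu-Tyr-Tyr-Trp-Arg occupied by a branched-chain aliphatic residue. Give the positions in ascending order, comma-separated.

2

Matching residues: Leu2.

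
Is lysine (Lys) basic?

Yes

Lysine (K), arginine (R), and histidine (H) have basic, nitrogen-containing side chains.
Lysine is in this group.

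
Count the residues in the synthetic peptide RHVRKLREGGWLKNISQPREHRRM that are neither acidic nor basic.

12

Acidic: D, E. Basic: K, R, H. All other residues are neither.
Matching residues: V3, L6, G9, G10, W11, L12, N14, I15, S16, Q17, P18, M24.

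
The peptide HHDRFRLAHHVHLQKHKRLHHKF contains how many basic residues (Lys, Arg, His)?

14

Matching residues: H1, H2, R4, R6, H9, H10, H12, K15, H16, K17, R18, H20, H21, K22.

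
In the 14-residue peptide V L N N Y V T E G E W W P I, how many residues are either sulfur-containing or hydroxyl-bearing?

2

Sulfur-containing: C, M. Hydroxyl-bearing: S, T, Y.
Sulfur-containing residues here: none (0).
Hydroxyl-bearing residues here: Y5, T7 (2).
The two groups share no amino acid, so total = 0 + 2 = 2.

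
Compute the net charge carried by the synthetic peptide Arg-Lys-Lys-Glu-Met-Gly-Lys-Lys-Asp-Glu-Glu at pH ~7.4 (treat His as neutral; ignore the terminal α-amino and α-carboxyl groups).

+1

At pH ~7.4 the Lys and Arg side chains are protonated (+1), the Asp and Glu side chains are deprotonated (−1), and with His taken as neutral all other side chains carry no charge.
Positive (K, R): Arg1, Lys2, Lys3, Lys7, Lys8 → +5.
Negative (D, E): Glu4, Asp9, Glu10, Glu11 → −4.
Net charge = (+5) + (−4) = +1.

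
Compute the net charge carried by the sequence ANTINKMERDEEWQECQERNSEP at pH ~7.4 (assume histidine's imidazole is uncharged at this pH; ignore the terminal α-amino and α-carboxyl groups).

-4

At pH ~7.4 the Lys and Arg side chains are protonated (+1), the Asp and Glu side chains are deprotonated (−1), and with His taken as neutral all other side chains carry no charge.
Positive (K, R): K6, R9, R19 → +3.
Negative (D, E): E8, D10, E11, E12, E15, E18, E22 → −7.
Net charge = (+3) + (−7) = −4.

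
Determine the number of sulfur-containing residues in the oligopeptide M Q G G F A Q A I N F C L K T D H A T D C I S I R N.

Cysteine (C, thiol) and methionine (M, thioether) are the two sulfur-containing amino acids.
Matching residues: M1, C12, C21.

3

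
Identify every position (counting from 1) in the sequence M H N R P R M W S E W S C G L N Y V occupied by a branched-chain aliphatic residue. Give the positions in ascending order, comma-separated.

15, 18

Matching residues: L15, V18.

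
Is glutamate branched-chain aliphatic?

V, L, and I make up the branched-chain aliphatic group.
Glutamate is not in this group.

No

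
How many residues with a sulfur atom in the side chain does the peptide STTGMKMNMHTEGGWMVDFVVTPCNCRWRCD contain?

7

Cysteine (C, thiol) and methionine (M, thioether) are the two sulfur-containing amino acids.
Matching residues: M5, M7, M9, M16, C24, C26, C30.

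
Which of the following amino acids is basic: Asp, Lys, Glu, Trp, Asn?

Lys

The basic amino acids are Lys (K), Arg (R), and His (H).
Of the listed options, only Lys belongs to this group.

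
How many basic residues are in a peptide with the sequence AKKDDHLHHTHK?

Lysine (K), arginine (R), and histidine (H) have basic, nitrogen-containing side chains.
Matching residues: K2, K3, H6, H8, H9, H11, K12.

7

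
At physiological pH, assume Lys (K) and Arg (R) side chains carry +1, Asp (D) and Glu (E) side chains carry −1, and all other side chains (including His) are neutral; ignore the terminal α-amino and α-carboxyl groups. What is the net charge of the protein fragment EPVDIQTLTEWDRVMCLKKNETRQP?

-1

Positive (K, R): R13, K18, K19, R23 → +4.
Negative (D, E): E1, D4, E10, D12, E21 → −5.
Net charge = (+4) + (−5) = −1.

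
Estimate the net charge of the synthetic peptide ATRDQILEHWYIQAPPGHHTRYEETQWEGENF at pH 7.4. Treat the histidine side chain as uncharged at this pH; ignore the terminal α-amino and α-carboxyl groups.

Near pH 7.4, K and R contribute +1 each, D and E contribute −1 each, and every other side chain (His included, as stated) is uncharged.
Positive (K, R): R3, R21 → +2.
Negative (D, E): D4, E8, E23, E24, E28, E30 → −6.
Net charge = (+2) + (−6) = −4.

-4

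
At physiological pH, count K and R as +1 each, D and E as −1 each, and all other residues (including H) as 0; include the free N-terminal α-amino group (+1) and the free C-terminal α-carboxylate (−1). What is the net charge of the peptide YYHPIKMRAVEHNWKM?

Positive (K, R): K6, R8, K15 → +3.
Negative (D, E): E11 → −1.
The N-terminus (+1) and C-terminus (−1) cancel.
Net charge = (+3) + (−1) = +2.

+2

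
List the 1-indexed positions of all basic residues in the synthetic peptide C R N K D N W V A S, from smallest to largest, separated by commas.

The basic amino acids are Lys (K), Arg (R), and His (H).
Matching residues: R2, K4.

2, 4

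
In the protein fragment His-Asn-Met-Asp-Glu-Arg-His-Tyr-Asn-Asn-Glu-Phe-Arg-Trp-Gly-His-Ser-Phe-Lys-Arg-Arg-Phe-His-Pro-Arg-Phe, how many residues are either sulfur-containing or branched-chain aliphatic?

1

Sulfur-containing: C, M. Branched-chain aliphatic: I, L, V.
Sulfur-containing residues here: Met3 (1).
Branched-chain aliphatic residues here: none (0).
The two groups share no amino acid, so total = 1 + 0 = 1.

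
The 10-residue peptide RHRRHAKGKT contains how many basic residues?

7

The basic amino acids are Lys (K), Arg (R), and His (H).
Matching residues: R1, H2, R3, R4, H5, K7, K9.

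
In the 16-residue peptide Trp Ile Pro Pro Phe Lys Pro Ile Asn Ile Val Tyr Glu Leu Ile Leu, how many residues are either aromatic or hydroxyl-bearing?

Aromatic: F, W, Y. Hydroxyl-bearing: S, T, Y.
Aromatic residues here: Trp1, Phe5, Tyr12 (3).
Hydroxyl-bearing residues here: Tyr12 (1).
Y is in both groups, so the 1 Y residue must not be double-counted.
Total = 3 + 1 − 1 = 3.

3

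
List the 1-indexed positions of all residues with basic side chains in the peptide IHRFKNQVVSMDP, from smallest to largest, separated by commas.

2, 3, 5

K, R, and H are the three residues with basic side chains (ε-amine, guanidinium, and imidazole respectively).
Matching residues: H2, R3, K5.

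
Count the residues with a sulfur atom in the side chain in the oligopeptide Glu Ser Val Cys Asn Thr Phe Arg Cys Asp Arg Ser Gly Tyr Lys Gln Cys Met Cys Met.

6

Cysteine (C, thiol) and methionine (M, thioether) are the two sulfur-containing amino acids.
Matching residues: Cys4, Cys9, Cys17, Met18, Cys19, Met20.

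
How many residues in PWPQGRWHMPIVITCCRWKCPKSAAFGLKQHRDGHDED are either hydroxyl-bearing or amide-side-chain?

Hydroxyl-bearing: S, T, Y. Amide-side-chain: N, Q.
Hydroxyl-bearing residues here: T14, S23 (2).
Amide-side-chain residues here: Q4, Q30 (2).
The two groups share no amino acid, so total = 2 + 2 = 4.

4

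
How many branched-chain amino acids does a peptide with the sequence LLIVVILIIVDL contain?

V, L, and I make up the branched-chain aliphatic group.
Matching residues: L1, L2, I3, V4, V5, I6, L7, I8, I9, V10, L12.

11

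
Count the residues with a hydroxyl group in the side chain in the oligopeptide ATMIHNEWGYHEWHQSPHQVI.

3

S, T, and Y are the three residues with a side-chain hydroxyl.
Matching residues: T2, Y10, S16.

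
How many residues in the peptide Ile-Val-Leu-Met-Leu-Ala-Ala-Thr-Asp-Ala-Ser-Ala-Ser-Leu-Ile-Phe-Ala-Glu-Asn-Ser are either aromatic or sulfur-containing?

Aromatic: F, W, Y. Sulfur-containing: C, M.
Aromatic residues here: Phe16 (1).
Sulfur-containing residues here: Met4 (1).
The two groups share no amino acid, so total = 1 + 1 = 2.

2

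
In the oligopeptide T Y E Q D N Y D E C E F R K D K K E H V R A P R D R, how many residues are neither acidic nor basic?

Acidic: D, E. Basic: K, R, H. All other residues are neither.
Matching residues: T1, Y2, Q4, N6, Y7, C10, F12, V20, A22, P23.

10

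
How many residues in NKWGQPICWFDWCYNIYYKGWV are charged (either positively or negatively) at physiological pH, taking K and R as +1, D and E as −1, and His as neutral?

3

Charged side chains at pH ~7.4: K, R (positive); D, E (negative).
Matching residues: K2, D11, K19.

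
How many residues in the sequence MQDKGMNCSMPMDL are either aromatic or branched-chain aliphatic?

1

Aromatic: F, W, Y. Branched-chain aliphatic: I, L, V.
Aromatic residues here: none (0).
Branched-chain aliphatic residues here: L14 (1).
The two groups share no amino acid, so total = 0 + 1 = 1.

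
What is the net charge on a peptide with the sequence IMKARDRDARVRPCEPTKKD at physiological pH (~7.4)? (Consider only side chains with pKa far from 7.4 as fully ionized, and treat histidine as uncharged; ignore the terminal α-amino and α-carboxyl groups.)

Near pH 7.4, K and R contribute +1 each, D and E contribute −1 each, and every other side chain (His included, as stated) is uncharged.
Positive (K, R): K3, R5, R7, R10, R12, K18, K19 → +7.
Negative (D, E): D6, D8, E15, D20 → −4.
Net charge = (+7) + (−4) = +3.

+3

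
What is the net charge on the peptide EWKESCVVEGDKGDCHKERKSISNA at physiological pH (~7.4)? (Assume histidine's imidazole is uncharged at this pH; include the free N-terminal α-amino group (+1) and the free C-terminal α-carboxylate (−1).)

-1

Near pH 7.4, K and R contribute +1 each, D and E contribute −1 each, and every other side chain (His included, as stated) is uncharged.
Positive (K, R): K3, K12, K17, R19, K20 → +5.
Negative (D, E): E1, E4, E9, D11, D14, E18 → −6.
The N-terminus (+1) and C-terminus (−1) cancel.
Net charge = (+5) + (−6) = −1.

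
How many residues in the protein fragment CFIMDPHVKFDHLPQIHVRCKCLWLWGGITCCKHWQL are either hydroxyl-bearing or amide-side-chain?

3

Hydroxyl-bearing: S, T, Y. Amide-side-chain: N, Q.
Hydroxyl-bearing residues here: T30 (1).
Amide-side-chain residues here: Q15, Q36 (2).
The two groups share no amino acid, so total = 1 + 2 = 3.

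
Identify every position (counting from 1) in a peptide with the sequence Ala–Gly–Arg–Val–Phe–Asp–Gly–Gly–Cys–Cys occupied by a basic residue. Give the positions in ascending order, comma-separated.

Lysine (K), arginine (R), and histidine (H) have basic, nitrogen-containing side chains.
Matching residues: Arg3.

3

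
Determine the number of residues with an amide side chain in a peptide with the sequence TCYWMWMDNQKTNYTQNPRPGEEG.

Asparagine (N) and glutamine (Q) have uncharged amide side chains.
Matching residues: N9, Q10, N13, Q16, N17.

5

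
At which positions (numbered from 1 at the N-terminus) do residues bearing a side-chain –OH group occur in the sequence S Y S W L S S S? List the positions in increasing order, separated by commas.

1, 2, 3, 6, 7, 8

S, T, and Y are the three residues with a side-chain hydroxyl.
Matching residues: S1, Y2, S3, S6, S7, S8.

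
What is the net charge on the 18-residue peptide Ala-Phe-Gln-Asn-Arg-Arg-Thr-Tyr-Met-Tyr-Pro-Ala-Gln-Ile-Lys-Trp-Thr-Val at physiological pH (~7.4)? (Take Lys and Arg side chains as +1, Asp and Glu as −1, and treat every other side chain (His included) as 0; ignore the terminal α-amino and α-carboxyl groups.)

+3

Positive (K, R): Arg5, Arg6, Lys15 → +3.
Negative (D, E): none → −0.
Net charge = (+3) + (−0) = +3.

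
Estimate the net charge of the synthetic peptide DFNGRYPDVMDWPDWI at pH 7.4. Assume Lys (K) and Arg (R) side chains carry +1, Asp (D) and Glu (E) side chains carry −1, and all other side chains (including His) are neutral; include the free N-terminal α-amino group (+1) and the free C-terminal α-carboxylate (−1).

Positive (K, R): R5 → +1.
Negative (D, E): D1, D8, D11, D14 → −4.
The N-terminus (+1) and C-terminus (−1) cancel.
Net charge = (+1) + (−4) = −3.

-3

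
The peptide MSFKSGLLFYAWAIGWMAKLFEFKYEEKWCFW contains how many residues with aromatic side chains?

11

F, W, and Y each carry an aromatic ring on the side chain.
Matching residues: F3, F9, Y10, W12, W16, F21, F23, Y25, W29, F31, W32.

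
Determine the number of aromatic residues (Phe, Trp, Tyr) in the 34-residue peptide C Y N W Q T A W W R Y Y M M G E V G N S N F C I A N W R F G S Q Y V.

10

Matching residues: Y2, W4, W8, W9, Y11, Y12, F22, W27, F29, Y33.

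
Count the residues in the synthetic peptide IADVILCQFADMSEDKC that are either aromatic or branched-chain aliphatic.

5

Aromatic: F, W, Y. Branched-chain aliphatic: I, L, V.
Aromatic residues here: F9 (1).
Branched-chain aliphatic residues here: I1, V4, I5, L6 (4).
The two groups share no amino acid, so total = 1 + 4 = 5.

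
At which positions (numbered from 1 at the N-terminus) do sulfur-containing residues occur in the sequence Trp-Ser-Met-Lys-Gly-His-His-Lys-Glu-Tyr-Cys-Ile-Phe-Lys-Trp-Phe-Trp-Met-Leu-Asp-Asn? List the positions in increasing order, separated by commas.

3, 11, 18

Cysteine (C, thiol) and methionine (M, thioether) are the two sulfur-containing amino acids.
Matching residues: Met3, Cys11, Met18.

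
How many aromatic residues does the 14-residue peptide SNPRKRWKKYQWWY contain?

5

Phenylalanine (F), tryptophan (W), and tyrosine (Y) have aromatic ring side chains.
Matching residues: W7, Y10, W12, W13, Y14.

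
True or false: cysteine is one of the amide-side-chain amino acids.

Asparagine (N) and glutamine (Q) have uncharged amide side chains.
Cysteine is not in this group.

False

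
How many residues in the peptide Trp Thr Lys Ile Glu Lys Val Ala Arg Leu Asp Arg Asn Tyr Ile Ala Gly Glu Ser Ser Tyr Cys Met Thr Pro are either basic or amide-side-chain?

Basic: H, K, R. Amide-side-chain: N, Q.
Basic residues here: Lys3, Lys6, Arg9, Arg12 (4).
Amide-side-chain residues here: Asn13 (1).
The two groups share no amino acid, so total = 4 + 1 = 5.

5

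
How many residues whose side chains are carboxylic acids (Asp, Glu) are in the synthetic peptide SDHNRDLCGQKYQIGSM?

2

Matching residues: D2, D6.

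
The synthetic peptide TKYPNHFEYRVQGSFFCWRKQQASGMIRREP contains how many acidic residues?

Aspartate (D) and glutamate (E) have carboxylic-acid side chains and are the acidic amino acids.
Matching residues: E8, E30.

2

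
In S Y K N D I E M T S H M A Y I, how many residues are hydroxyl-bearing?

5

S, T, and Y are the three residues with a side-chain hydroxyl.
Matching residues: S1, Y2, T9, S10, Y14.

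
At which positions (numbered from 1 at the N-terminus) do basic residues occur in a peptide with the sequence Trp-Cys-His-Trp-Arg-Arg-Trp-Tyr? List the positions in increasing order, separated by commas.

Lysine (K), arginine (R), and histidine (H) have basic, nitrogen-containing side chains.
Matching residues: His3, Arg5, Arg6.

3, 5, 6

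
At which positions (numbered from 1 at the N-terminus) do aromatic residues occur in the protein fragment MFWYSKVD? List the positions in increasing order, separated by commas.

2, 3, 4

The aromatic amino acids are Phe (F, benzyl), Trp (W, indole), and Tyr (Y, phenol).
Matching residues: F2, W3, Y4.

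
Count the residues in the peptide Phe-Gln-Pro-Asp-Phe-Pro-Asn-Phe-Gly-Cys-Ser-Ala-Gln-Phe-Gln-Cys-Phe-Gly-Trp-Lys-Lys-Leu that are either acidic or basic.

Acidic: D, E. Basic: H, K, R.
Acidic residues here: Asp4 (1).
Basic residues here: Lys20, Lys21 (2).
The two groups share no amino acid, so total = 1 + 2 = 3.

3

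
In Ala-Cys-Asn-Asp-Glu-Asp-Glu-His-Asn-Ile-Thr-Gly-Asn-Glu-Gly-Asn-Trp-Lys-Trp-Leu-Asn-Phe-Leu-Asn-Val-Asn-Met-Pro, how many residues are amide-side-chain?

Only N (asparagine) and Q (glutamine) carry a side-chain carboxamide.
Matching residues: Asn3, Asn9, Asn13, Asn16, Asn21, Asn24, Asn26.

7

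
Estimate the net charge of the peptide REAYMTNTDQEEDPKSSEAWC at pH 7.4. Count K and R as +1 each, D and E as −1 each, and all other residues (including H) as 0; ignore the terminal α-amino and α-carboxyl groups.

-4

Positive (K, R): R1, K15 → +2.
Negative (D, E): E2, D9, E11, E12, D13, E18 → −6.
Net charge = (+2) + (−6) = −4.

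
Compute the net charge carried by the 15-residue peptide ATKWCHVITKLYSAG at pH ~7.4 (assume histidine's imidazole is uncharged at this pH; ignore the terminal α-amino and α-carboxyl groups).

At pH ~7.4 the Lys and Arg side chains are protonated (+1), the Asp and Glu side chains are deprotonated (−1), and with His taken as neutral all other side chains carry no charge.
Positive (K, R): K3, K10 → +2.
Negative (D, E): none → −0.
Net charge = (+2) + (−0) = +2.

+2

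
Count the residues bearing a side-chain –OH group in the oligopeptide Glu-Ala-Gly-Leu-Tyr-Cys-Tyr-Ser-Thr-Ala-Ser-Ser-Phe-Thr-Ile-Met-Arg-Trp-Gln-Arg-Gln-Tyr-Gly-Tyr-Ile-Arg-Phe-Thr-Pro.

Serine (S), threonine (T), and tyrosine (Y) each carry a hydroxyl group on the side chain.
Matching residues: Tyr5, Tyr7, Ser8, Thr9, Ser11, Ser12, Thr14, Tyr22, Tyr24, Thr28.

10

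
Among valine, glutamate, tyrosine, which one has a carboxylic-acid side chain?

Only D (aspartate) and E (glutamate) carry a side-chain carboxylic acid.
Of the listed options, only glutamate belongs to this group.

glutamate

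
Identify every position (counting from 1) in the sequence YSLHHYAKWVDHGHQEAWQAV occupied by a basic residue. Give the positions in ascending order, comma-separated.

4, 5, 8, 12, 14

K, R, and H are the three residues with basic side chains (ε-amine, guanidinium, and imidazole respectively).
Matching residues: H4, H5, K8, H12, H14.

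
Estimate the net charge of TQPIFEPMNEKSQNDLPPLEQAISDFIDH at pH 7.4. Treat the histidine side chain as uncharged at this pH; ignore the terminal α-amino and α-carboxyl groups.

-5

The side chains ionized at physiological pH are Lys/Arg (+1) and Asp/Glu (−1); with His treated as neutral, nothing else contributes.
Positive (K, R): K11 → +1.
Negative (D, E): E6, E10, D15, E20, D25, D28 → −6.
Net charge = (+1) + (−6) = −5.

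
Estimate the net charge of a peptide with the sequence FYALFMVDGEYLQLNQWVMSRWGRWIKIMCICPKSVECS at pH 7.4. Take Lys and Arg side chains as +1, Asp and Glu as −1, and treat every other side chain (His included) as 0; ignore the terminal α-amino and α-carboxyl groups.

Positive (K, R): R21, R24, K27, K34 → +4.
Negative (D, E): D8, E10, E37 → −3.
Net charge = (+4) + (−3) = +1.

+1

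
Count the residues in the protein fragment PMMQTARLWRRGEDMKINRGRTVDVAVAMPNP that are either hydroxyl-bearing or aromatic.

Hydroxyl-bearing: S, T, Y. Aromatic: F, W, Y.
Hydroxyl-bearing residues here: T5, T22 (2).
Aromatic residues here: W9 (1).
(Y belongs to both groups, but none appear in this sequence.) Total = 2 + 1 = 3.

3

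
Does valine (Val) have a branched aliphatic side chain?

V, L, and I make up the branched-chain aliphatic group.
Valine is in this group.

Yes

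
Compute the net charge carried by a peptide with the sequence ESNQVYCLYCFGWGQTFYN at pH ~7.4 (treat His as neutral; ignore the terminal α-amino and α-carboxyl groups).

At pH ~7.4 the Lys and Arg side chains are protonated (+1), the Asp and Glu side chains are deprotonated (−1), and with His taken as neutral all other side chains carry no charge.
Positive (K, R): none → +0.
Negative (D, E): E1 → −1.
Net charge = (+0) + (−1) = −1.

-1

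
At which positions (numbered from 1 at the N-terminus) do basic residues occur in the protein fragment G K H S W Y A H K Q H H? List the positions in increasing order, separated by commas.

2, 3, 8, 9, 11, 12

The basic amino acids are Lys (K), Arg (R), and His (H).
Matching residues: K2, H3, H8, K9, H11, H12.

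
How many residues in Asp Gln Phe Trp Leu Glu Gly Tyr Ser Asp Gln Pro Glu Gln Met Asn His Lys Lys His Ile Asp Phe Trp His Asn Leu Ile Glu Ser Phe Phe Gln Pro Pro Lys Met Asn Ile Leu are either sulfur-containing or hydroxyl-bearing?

Sulfur-containing: C, M. Hydroxyl-bearing: S, T, Y.
Sulfur-containing residues here: Met15, Met37 (2).
Hydroxyl-bearing residues here: Tyr8, Ser9, Ser30 (3).
The two groups share no amino acid, so total = 2 + 3 = 5.

5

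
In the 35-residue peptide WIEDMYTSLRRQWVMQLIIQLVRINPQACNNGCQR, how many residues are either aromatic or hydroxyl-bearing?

Aromatic: F, W, Y. Hydroxyl-bearing: S, T, Y.
Aromatic residues here: W1, Y6, W13 (3).
Hydroxyl-bearing residues here: Y6, T7, S8 (3).
Y is in both groups, so the 1 Y residue must not be double-counted.
Total = 3 + 3 − 1 = 5.

5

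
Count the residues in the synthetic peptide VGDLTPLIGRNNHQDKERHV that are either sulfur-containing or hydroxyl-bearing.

1

Sulfur-containing: C, M. Hydroxyl-bearing: S, T, Y.
Sulfur-containing residues here: none (0).
Hydroxyl-bearing residues here: T5 (1).
The two groups share no amino acid, so total = 0 + 1 = 1.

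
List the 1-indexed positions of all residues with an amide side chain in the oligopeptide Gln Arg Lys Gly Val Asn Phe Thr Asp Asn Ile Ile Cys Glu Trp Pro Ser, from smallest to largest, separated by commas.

1, 6, 10

Asparagine (N) and glutamine (Q) have uncharged amide side chains.
Matching residues: Gln1, Asn6, Asn10.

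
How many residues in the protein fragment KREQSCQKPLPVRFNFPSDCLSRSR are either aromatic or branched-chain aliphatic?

Aromatic: F, W, Y. Branched-chain aliphatic: I, L, V.
Aromatic residues here: F14, F16 (2).
Branched-chain aliphatic residues here: L10, V12, L21 (3).
The two groups share no amino acid, so total = 2 + 3 = 5.

5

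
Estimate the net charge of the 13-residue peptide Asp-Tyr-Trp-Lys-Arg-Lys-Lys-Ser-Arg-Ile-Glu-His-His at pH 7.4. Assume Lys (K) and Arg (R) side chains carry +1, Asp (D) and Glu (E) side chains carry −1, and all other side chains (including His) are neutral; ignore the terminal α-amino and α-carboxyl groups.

Positive (K, R): Lys4, Arg5, Lys6, Lys7, Arg9 → +5.
Negative (D, E): Asp1, Glu11 → −2.
Net charge = (+5) + (−2) = +3.

+3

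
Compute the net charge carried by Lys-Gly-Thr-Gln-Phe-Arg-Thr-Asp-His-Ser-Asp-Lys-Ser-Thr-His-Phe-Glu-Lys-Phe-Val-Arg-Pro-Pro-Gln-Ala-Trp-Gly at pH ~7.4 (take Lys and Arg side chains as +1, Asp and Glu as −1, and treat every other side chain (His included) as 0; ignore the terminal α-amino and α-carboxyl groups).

Positive (K, R): Lys1, Arg6, Lys12, Lys18, Arg21 → +5.
Negative (D, E): Asp8, Asp11, Glu17 → −3.
Net charge = (+5) + (−3) = +2.

+2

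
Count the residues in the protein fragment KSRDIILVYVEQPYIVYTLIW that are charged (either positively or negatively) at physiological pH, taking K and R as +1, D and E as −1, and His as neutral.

4

Charged side chains at pH ~7.4: K, R (positive); D, E (negative).
Matching residues: K1, R3, D4, E11.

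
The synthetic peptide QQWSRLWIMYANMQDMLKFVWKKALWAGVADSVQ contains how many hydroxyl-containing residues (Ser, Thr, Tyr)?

3

Matching residues: S4, Y10, S32.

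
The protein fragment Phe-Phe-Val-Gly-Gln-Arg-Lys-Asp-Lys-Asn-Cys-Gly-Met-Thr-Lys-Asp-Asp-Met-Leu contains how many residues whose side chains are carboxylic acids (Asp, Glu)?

3

Matching residues: Asp8, Asp16, Asp17.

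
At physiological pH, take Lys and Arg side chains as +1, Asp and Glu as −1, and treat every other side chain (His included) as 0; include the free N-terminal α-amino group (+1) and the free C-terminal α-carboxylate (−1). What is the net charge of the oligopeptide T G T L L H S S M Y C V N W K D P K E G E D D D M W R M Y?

-3

Positive (K, R): K15, K18, R27 → +3.
Negative (D, E): D16, E19, E21, D22, D23, D24 → −6.
The N-terminus (+1) and C-terminus (−1) cancel.
Net charge = (+3) + (−6) = −3.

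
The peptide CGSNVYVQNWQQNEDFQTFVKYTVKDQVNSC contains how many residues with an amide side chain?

9

Only N (asparagine) and Q (glutamine) carry a side-chain carboxamide.
Matching residues: N4, Q8, N9, Q11, Q12, N13, Q17, Q27, N29.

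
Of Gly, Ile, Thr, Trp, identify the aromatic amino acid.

Trp

The aromatic amino acids are Phe (F, benzyl), Trp (W, indole), and Tyr (Y, phenol).
Of the listed options, only Trp belongs to this group.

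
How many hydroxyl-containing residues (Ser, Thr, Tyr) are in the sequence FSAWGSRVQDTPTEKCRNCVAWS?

5

Matching residues: S2, S6, T11, T13, S23.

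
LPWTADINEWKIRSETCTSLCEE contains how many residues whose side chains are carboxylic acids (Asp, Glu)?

Matching residues: D6, E9, E15, E22, E23.

5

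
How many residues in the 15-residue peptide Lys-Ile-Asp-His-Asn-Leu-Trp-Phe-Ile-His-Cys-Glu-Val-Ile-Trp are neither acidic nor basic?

10

Acidic: D, E. Basic: K, R, H. All other residues are neither.
Matching residues: Ile2, Asn5, Leu6, Trp7, Phe8, Ile9, Cys11, Val13, Ile14, Trp15.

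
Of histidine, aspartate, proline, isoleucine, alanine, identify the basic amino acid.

histidine

The basic amino acids are Lys (K), Arg (R), and His (H).
Of the listed options, only histidine belongs to this group.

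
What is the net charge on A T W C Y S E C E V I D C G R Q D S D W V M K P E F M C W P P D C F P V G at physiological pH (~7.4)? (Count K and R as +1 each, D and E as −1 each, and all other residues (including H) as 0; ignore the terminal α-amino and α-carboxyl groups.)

Positive (K, R): R15, K23 → +2.
Negative (D, E): E7, E9, D12, D17, D19, E25, D32 → −7.
Net charge = (+2) + (−7) = −5.

-5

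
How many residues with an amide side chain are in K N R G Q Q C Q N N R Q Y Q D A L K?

8

Asparagine (N) and glutamine (Q) have uncharged amide side chains.
Matching residues: N2, Q5, Q6, Q8, N9, N10, Q12, Q14.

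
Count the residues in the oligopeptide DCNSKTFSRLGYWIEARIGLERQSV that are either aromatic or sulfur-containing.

Aromatic: F, W, Y. Sulfur-containing: C, M.
Aromatic residues here: F7, Y12, W13 (3).
Sulfur-containing residues here: C2 (1).
The two groups share no amino acid, so total = 3 + 1 = 4.

4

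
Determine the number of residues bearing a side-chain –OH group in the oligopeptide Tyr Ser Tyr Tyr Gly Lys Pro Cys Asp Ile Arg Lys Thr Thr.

The –OH-bearing residues are Ser, Thr (aliphatic alcohols), and Tyr (phenol).
Matching residues: Tyr1, Ser2, Tyr3, Tyr4, Thr13, Thr14.

6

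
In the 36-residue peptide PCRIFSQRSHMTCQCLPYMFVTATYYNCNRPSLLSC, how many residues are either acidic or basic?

4

Acidic: D, E. Basic: H, K, R.
Acidic residues here: none (0).
Basic residues here: R3, R8, H10, R30 (4).
The two groups share no amino acid, so total = 0 + 4 = 4.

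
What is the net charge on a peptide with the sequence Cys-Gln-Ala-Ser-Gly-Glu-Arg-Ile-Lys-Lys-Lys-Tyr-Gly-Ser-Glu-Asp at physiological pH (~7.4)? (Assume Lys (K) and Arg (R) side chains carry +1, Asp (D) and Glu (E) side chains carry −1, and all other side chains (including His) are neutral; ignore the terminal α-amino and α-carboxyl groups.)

+1

Positive (K, R): Arg7, Lys9, Lys10, Lys11 → +4.
Negative (D, E): Glu6, Glu15, Asp16 → −3.
Net charge = (+4) + (−3) = +1.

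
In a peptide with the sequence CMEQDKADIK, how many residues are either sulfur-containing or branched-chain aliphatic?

Sulfur-containing: C, M. Branched-chain aliphatic: I, L, V.
Sulfur-containing residues here: C1, M2 (2).
Branched-chain aliphatic residues here: I9 (1).
The two groups share no amino acid, so total = 2 + 1 = 3.

3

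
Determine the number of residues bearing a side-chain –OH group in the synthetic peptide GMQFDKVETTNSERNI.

Serine (S), threonine (T), and tyrosine (Y) each carry a hydroxyl group on the side chain.
Matching residues: T9, T10, S12.

3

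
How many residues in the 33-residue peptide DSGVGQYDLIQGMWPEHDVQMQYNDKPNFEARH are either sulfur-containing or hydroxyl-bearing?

5

Sulfur-containing: C, M. Hydroxyl-bearing: S, T, Y.
Sulfur-containing residues here: M13, M21 (2).
Hydroxyl-bearing residues here: S2, Y7, Y23 (3).
The two groups share no amino acid, so total = 2 + 3 = 5.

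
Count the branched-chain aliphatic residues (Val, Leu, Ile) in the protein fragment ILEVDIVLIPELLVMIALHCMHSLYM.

13

Matching residues: I1, L2, V4, I6, V7, L8, I9, L12, L13, V14, I16, L18, L24.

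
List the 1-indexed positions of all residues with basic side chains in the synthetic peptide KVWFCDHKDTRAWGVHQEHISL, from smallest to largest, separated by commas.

1, 7, 8, 11, 16, 19

The basic amino acids are Lys (K), Arg (R), and His (H).
Matching residues: K1, H7, K8, R11, H16, H19.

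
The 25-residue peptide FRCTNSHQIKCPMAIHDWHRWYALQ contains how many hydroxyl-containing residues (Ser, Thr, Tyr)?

Matching residues: T4, S6, Y22.

3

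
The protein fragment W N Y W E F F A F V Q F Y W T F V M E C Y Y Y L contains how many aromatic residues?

F, W, and Y each carry an aromatic ring on the side chain.
Matching residues: W1, Y3, W4, F6, F7, F9, F12, Y13, W14, F16, Y21, Y22, Y23.

13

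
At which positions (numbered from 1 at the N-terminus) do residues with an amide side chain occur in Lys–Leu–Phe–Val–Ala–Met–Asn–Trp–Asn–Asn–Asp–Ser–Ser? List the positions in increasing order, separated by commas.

Only N (asparagine) and Q (glutamine) carry a side-chain carboxamide.
Matching residues: Asn7, Asn9, Asn10.

7, 9, 10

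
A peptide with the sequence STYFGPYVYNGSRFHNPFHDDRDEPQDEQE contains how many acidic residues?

Aspartate (D) and glutamate (E) have carboxylic-acid side chains and are the acidic amino acids.
Matching residues: D20, D21, D23, E24, D27, E28, E30.

7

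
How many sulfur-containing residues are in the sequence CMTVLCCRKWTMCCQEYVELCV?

Only Cys (C) and Met (M) have a sulfur atom in the side chain.
Matching residues: C1, M2, C6, C7, M12, C13, C14, C21.

8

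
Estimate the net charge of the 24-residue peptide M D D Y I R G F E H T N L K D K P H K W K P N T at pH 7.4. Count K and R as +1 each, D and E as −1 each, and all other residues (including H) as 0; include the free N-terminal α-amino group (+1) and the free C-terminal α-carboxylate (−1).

Positive (K, R): R6, K14, K16, K19, K21 → +5.
Negative (D, E): D2, D3, E9, D15 → −4.
The N-terminus (+1) and C-terminus (−1) cancel.
Net charge = (+5) + (−4) = +1.

+1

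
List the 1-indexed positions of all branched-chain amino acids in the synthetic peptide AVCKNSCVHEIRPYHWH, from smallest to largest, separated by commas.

2, 8, 11

V, L, and I make up the branched-chain aliphatic group.
Matching residues: V2, V8, I11.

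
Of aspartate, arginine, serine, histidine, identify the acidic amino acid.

aspartate

Only D (aspartate) and E (glutamate) carry a side-chain carboxylic acid.
Of the listed options, only aspartate belongs to this group.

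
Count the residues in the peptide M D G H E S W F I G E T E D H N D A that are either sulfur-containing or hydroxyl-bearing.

Sulfur-containing: C, M. Hydroxyl-bearing: S, T, Y.
Sulfur-containing residues here: M1 (1).
Hydroxyl-bearing residues here: S6, T12 (2).
The two groups share no amino acid, so total = 1 + 2 = 3.

3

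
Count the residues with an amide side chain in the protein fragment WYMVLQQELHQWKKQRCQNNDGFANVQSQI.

10

Only N (asparagine) and Q (glutamine) carry a side-chain carboxamide.
Matching residues: Q6, Q7, Q11, Q15, Q18, N19, N20, N25, Q27, Q29.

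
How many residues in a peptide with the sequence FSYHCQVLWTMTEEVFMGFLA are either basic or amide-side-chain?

2

Basic: H, K, R. Amide-side-chain: N, Q.
Basic residues here: H4 (1).
Amide-side-chain residues here: Q6 (1).
The two groups share no amino acid, so total = 1 + 1 = 2.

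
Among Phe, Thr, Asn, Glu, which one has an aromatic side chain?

The aromatic amino acids are Phe (F, benzyl), Trp (W, indole), and Tyr (Y, phenol).
Of the listed options, only Phe belongs to this group.

Phe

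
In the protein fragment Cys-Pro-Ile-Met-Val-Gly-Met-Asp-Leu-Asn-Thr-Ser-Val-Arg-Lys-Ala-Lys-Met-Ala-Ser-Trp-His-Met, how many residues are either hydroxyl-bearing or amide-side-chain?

4

Hydroxyl-bearing: S, T, Y. Amide-side-chain: N, Q.
Hydroxyl-bearing residues here: Thr11, Ser12, Ser20 (3).
Amide-side-chain residues here: Asn10 (1).
The two groups share no amino acid, so total = 3 + 1 = 4.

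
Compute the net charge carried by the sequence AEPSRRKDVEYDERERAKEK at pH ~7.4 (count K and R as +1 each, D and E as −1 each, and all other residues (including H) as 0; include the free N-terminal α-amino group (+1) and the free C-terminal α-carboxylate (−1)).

0

Positive (K, R): R5, R6, K7, R14, R16, K18, K20 → +7.
Negative (D, E): E2, D8, E10, D12, E13, E15, E19 → −7.
The N-terminus (+1) and C-terminus (−1) cancel.
Net charge = (+7) + (−7) = 0.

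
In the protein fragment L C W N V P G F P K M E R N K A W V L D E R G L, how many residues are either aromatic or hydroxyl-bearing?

Aromatic: F, W, Y. Hydroxyl-bearing: S, T, Y.
Aromatic residues here: W3, F8, W17 (3).
Hydroxyl-bearing residues here: none (0).
(Y belongs to both groups, but none appear in this sequence.) Total = 3 + 0 = 3.

3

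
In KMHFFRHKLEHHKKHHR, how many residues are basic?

K, R, and H are the three residues with basic side chains (ε-amine, guanidinium, and imidazole respectively).
Matching residues: K1, H3, R6, H7, K8, H11, H12, K13, K14, H15, H16, R17.

12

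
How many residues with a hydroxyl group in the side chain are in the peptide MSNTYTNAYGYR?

6

S, T, and Y are the three residues with a side-chain hydroxyl.
Matching residues: S2, T4, Y5, T6, Y9, Y11.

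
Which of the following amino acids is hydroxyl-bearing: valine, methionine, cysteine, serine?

serine

S, T, and Y are the three residues with a side-chain hydroxyl.
Of the listed options, only serine belongs to this group.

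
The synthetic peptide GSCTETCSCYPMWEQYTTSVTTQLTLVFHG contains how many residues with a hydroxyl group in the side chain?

S, T, and Y are the three residues with a side-chain hydroxyl.
Matching residues: S2, T4, T6, S8, Y10, Y16, T17, T18, S19, T21, T22, T25.

12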